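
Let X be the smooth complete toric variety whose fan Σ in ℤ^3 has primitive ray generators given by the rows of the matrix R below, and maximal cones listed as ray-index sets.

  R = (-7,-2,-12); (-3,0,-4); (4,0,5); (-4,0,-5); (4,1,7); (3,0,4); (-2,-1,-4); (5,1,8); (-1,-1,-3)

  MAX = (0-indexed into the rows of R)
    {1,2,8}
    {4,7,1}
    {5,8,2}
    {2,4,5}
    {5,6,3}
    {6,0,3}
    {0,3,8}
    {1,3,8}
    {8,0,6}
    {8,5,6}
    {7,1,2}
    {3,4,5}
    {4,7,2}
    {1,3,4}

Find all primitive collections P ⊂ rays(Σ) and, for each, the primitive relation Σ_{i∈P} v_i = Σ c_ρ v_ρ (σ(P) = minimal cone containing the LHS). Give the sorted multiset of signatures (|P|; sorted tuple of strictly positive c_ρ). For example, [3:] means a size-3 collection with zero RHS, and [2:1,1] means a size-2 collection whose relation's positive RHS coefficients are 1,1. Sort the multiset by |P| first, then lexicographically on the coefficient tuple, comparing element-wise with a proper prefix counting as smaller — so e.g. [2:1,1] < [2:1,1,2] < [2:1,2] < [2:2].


The 18 primitive collections of Σ (r=9, n=3):

  P={1,5}:  v_{1} + v_{5} = 0 ; sig = [2:]
  P={2,3}:  v_{2} + v_{3} = 0 ; sig = [2:]
  P={0,7}:  v_{0} + v_{7} = v_{6} ; sig = [2:1]
  P={4,8}:  v_{4} + v_{8} = v_{5} ; sig = [2:1]
  P={6,7}:  v_{6} + v_{7} = v_{5} ; sig = [2:1]
  P={7,8}:  v_{7} + v_{8} = v_{2} ; sig = [2:1]
  P={0,2}:  v_{0} + v_{2} = v_{6} + v_{8} ; sig = [2:1,1]
  P={1,6}:  v_{1} + v_{6} = v_{3} + v_{8} ; sig = [2:1,1]
  P={2,6}:  v_{2} + v_{6} = v_{5} + v_{8} ; sig = [2:1,1]
  P={3,7}:  v_{3} + v_{7} = v_{1} + v_{4} ; sig = [2:1,1]
  P={5,7}:  v_{5} + v_{7} = v_{2} + v_{4} ; sig = [2:1,1]
  P={0,4}:  v_{0} + v_{4} = v_{3} + v_{5} + v_{6} ; sig = [2:1,1,1]
  P={4,6}:  v_{4} + v_{6} = v_{3} + 2·v_{5} ; sig = [2:1,2]
  P={0,5}:  v_{0} + v_{5} = 2·v_{6} ; sig = [2:2]
  P={0,1}:  v_{0} + v_{1} = 2·v_{3} + 2·v_{8} ; sig = [2:2,2]
  P={1,2,4}:  v_{1} + v_{2} + v_{4} = v_{7} ; sig = [3:1]
  P={3,5,8}:  v_{3} + v_{5} + v_{8} = v_{6} ; sig = [3:1]
  P={3,6,8}:  v_{3} + v_{6} + v_{8} = v_{0} ; sig = [3:1]

Hence PRS(X_Σ) =
[[2:], [2:], [2:1], [2:1], [2:1], [2:1], [2:1,1], [2:1,1], [2:1,1], [2:1,1], [2:1,1], [2:1,1,1], [2:1,2], [2:2], [2:2,2], [3:1], [3:1], [3:1]]


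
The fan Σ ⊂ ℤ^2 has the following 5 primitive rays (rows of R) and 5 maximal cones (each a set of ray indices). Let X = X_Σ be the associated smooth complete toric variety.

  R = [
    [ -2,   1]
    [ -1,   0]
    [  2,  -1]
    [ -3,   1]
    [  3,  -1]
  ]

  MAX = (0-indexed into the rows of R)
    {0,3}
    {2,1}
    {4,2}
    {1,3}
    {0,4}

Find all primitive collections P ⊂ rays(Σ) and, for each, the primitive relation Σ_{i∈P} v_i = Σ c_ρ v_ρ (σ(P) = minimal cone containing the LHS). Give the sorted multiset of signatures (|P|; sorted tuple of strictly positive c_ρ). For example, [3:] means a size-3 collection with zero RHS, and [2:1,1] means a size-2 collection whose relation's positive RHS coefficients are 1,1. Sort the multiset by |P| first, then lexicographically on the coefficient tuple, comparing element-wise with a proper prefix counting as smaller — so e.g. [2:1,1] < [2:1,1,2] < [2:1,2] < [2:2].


Primitive collections (5):

  P={0,2}:  v_{0} + v_{2} = 0  ⟹  sig = [2:]
  P={3,4}:  v_{3} + v_{4} = 0  ⟹  sig = [2:]
  P={0,1}:  v_{0} + v_{1} = v_{3}  ⟹  sig = [2:1]
  P={1,4}:  v_{1} + v_{4} = v_{2}  ⟹  sig = [2:1]
  P={2,3}:  v_{2} + v_{3} = v_{1}  ⟹  sig = [2:1]

Hence PRS(X_Σ) =
{ [2:] ×2,  [2:1] ×3 }


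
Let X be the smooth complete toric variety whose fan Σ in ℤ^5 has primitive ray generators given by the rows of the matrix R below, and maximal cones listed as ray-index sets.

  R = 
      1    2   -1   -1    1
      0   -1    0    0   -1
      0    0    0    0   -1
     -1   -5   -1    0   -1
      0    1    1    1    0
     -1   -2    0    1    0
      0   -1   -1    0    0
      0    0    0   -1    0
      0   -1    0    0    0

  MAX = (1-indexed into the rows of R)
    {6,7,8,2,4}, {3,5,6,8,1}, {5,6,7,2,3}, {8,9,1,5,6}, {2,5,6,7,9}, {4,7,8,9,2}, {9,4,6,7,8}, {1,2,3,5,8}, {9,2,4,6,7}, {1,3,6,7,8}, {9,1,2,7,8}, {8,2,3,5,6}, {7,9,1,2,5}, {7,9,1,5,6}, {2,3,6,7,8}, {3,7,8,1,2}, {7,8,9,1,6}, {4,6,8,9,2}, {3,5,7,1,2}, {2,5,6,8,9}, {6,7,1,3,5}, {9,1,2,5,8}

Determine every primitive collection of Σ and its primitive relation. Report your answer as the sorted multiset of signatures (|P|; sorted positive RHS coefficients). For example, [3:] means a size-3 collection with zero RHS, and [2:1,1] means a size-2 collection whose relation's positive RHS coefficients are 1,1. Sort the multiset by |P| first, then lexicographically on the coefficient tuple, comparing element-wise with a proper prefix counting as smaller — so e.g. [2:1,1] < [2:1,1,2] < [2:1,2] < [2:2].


Minimal non-faces — 7 found among 9 rays, 22 max cones:

  P={3,9}:  v_{3} + v_{9} = v_{2}  so sig = [2:1]
  P={4,5}:  v_{4} + v_{5} = v_{2} + v_{6} + v_{9}  so sig = [2:1,1,1]
  P={3,4}:  v_{3} + v_{4} = 2·v_{2} + v_{6} + v_{7} + v_{8}  so sig = [2:1,1,1,2]
  P={1,4}:  v_{1} + v_{4} = 2·v_{7} + v_{8} + v_{9}  so sig = [2:1,1,2]
  P={5,7,8}:  v_{5} + v_{7} + v_{8} = 0  so sig = [3:]
  P={1,2,6}:  v_{1} + v_{2} + v_{6} = v_{7}  so sig = [3:1]
  P={2,6,7,8,9}:  v_{2} + v_{6} + v_{7} + v_{8} + v_{9} = v_{4}  so sig = [5:1]

so the primitive-relation signature multiset is
{ [2:1],  [2:1,1,1],  [2:1,1,1,2],  [2:1,1,2],  [3:],  [3:1],  [5:1] }


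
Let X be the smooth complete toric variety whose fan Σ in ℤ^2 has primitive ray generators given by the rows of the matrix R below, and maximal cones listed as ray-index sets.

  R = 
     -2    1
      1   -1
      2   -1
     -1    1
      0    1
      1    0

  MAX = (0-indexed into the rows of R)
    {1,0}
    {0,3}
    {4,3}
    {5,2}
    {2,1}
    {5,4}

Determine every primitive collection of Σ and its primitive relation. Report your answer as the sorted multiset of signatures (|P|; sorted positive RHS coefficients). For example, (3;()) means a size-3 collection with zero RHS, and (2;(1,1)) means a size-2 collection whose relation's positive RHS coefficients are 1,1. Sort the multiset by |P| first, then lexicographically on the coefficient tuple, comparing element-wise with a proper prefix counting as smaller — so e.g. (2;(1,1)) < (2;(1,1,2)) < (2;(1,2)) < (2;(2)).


Minimal non-faces — 9 found among 6 rays, 6 max cones:

  P={0,2}:  v_{0} + v_{2} = 0  ⟹  sig = (2;())
  P={1,3}:  v_{1} + v_{3} = 0  ⟹  sig = (2;())
  P={0,5}:  v_{0} + v_{5} = v_{3}  ⟹  sig = (2;(1))
  P={1,4}:  v_{1} + v_{4} = v_{5}  ⟹  sig = (2;(1))
  P={1,5}:  v_{1} + v_{5} = v_{2}  ⟹  sig = (2;(1))
  P={2,3}:  v_{2} + v_{3} = v_{5}  ⟹  sig = (2;(1))
  P={3,5}:  v_{3} + v_{5} = v_{4}  ⟹  sig = (2;(1))
  P={0,4}:  v_{0} + v_{4} = 2·v_{3}  ⟹  sig = (2;(2))
  P={2,4}:  v_{2} + v_{4} = 2·v_{5}  ⟹  sig = (2;(2))

Sorted signature multiset PRS(X):
    (2;())
    (2;())
    (2;(1))
    (2;(1))
    (2;(1))
    (2;(1))
    (2;(1))
    (2;(2))
    (2;(2))


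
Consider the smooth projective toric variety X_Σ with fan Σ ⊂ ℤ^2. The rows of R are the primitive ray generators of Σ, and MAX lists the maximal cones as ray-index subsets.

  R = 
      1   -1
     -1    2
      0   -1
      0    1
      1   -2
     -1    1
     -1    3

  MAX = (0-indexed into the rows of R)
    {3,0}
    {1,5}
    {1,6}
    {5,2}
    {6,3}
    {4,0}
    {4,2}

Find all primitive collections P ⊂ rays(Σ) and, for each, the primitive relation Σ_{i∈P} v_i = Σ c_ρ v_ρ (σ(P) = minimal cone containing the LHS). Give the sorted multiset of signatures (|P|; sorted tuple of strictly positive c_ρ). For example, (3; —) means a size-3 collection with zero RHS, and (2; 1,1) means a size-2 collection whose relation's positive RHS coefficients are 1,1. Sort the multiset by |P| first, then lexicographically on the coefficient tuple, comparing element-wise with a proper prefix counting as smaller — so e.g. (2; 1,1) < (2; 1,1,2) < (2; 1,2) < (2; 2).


Minimal non-faces — 14 found among 7 rays, 7 max cones:

  P={0,5}:  v_{0} + v_{5} = 0  ⟹  sig = (2; —)
  P={1,4}:  v_{1} + v_{4} = 0  ⟹  sig = (2; —)
  P={2,3}:  v_{2} + v_{3} = 0  ⟹  sig = (2; —)
  P={0,1}:  v_{0} + v_{1} = v_{3}  ⟹  sig = (2; 1)
  P={0,2}:  v_{0} + v_{2} = v_{4}  ⟹  sig = (2; 1)
  P={1,2}:  v_{1} + v_{2} = v_{5}  ⟹  sig = (2; 1)
  P={1,3}:  v_{1} + v_{3} = v_{6}  ⟹  sig = (2; 1)
  P={2,6}:  v_{2} + v_{6} = v_{1}  ⟹  sig = (2; 1)
  P={3,4}:  v_{3} + v_{4} = v_{0}  ⟹  sig = (2; 1)
  P={3,5}:  v_{3} + v_{5} = v_{1}  ⟹  sig = (2; 1)
  P={4,5}:  v_{4} + v_{5} = v_{2}  ⟹  sig = (2; 1)
  P={4,6}:  v_{4} + v_{6} = v_{3}  ⟹  sig = (2; 1)
  P={0,6}:  v_{0} + v_{6} = 2·v_{3}  ⟹  sig = (2; 2)
  P={5,6}:  v_{5} + v_{6} = 2·v_{1}  ⟹  sig = (2; 2)

Signatures (|P|; sorted positive RHS coefficients), sorted:
    (2; —)
    (2; —)
    (2; —)
    (2; 1)
    (2; 1)
    (2; 1)
    (2; 1)
    (2; 1)
    (2; 1)
    (2; 1)
    (2; 1)
    (2; 1)
    (2; 2)
    (2; 2)


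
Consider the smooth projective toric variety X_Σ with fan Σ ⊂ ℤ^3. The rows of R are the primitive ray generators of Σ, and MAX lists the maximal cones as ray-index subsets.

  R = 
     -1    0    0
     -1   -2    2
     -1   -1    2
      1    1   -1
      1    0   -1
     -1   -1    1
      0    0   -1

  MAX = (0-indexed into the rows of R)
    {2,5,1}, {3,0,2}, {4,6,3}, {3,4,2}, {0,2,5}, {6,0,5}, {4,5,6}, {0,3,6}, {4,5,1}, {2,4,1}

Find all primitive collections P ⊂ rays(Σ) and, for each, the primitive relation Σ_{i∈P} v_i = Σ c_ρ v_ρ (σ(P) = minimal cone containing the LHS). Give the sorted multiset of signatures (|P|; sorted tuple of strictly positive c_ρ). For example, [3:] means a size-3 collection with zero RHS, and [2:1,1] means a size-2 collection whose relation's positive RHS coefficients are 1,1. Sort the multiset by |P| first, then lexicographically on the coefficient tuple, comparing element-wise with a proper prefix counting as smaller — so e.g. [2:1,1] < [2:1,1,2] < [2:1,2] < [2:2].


Primitive collections (7):

  • {3,5}:  v_{3} + v_{5} = 0  ⇒ sig = [2:]
  • {0,4}:  v_{0} + v_{4} = v_{6}  ⇒ sig = [2:1]
  • {2,6}:  v_{2} + v_{6} = v_{5}  ⇒ sig = [2:1]
  • {1,3}:  v_{1} + v_{3} = v_{2} + v_{4}  ⇒ sig = [2:1,1]
  • {1,6}:  v_{1} + v_{6} = v_{4} + 2·v_{5}  ⇒ sig = [2:1,2]
  • {0,1}:  v_{0} + v_{1} = 2·v_{5}  ⇒ sig = [2:2]
  • {2,4,5}:  v_{2} + v_{4} + v_{5} = v_{1}  ⇒ sig = [3:1]

Sorted signature multiset PRS(X):
    |P|=2: 6 collections, coeffs (), (1), (1), (1,1), (1,2), (2)
    |P|=3: 1 collection, coeffs (1)


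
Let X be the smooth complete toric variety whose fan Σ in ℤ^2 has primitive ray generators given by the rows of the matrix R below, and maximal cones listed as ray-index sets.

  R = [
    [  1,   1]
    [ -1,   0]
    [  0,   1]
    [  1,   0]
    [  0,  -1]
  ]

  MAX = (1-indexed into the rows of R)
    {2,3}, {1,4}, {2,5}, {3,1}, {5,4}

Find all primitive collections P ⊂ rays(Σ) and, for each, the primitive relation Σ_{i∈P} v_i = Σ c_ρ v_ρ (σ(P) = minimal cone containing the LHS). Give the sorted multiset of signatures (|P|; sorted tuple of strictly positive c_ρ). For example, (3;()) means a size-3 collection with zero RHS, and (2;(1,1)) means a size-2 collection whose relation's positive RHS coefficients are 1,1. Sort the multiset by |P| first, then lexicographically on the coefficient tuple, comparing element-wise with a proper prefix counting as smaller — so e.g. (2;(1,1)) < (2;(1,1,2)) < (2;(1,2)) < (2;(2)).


Minimal non-faces — 5 found among 5 rays, 5 max cones:

  P={2,4}:  v_{2} + v_{4} = 0  →  sig = (2;())
  P={3,5}:  v_{3} + v_{5} = 0  →  sig = (2;())
  P={1,2}:  v_{1} + v_{2} = v_{3}  →  sig = (2;(1))
  P={1,5}:  v_{1} + v_{5} = v_{4}  →  sig = (2;(1))
  P={3,4}:  v_{3} + v_{4} = v_{1}  →  sig = (2;(1))

Hence PRS(X_Σ) =
    |P|=2: 5 collections, coeffs (), (), (1), (1), (1)


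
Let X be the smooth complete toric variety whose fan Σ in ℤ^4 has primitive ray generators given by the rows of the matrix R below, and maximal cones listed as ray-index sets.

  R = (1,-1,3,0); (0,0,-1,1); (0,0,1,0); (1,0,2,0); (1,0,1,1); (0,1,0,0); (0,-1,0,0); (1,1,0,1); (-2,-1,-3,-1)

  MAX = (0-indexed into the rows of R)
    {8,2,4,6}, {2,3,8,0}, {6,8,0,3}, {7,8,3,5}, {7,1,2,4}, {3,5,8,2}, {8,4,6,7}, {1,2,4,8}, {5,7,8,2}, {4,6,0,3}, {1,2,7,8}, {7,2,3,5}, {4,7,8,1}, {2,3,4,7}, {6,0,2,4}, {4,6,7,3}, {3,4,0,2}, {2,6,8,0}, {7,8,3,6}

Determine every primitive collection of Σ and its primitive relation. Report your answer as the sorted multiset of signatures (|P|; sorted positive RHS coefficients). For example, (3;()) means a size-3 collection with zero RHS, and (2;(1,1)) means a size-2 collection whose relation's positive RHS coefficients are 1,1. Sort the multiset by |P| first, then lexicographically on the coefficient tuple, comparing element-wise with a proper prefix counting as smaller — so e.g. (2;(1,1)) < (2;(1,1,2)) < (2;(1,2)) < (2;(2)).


|primitive collections| = 14. Relations:

  P = {5,6}:  v_{5} + v_{6} = 0  so sig = (2;())
  P = {1,3}:  v_{1} + v_{3} = v_{4}  so sig = (2;(1))
  P = {0,5}:  v_{0} + v_{5} = v_{2} + v_{3}  so sig = (2;(1,1))
  P = {0,7}:  v_{0} + v_{7} = v_{3} + v_{4}  so sig = (2;(1,1))
  P = {4,5}:  v_{4} + v_{5} = v_{2} + v_{7}  so sig = (2;(1,1))
  P = {0,1}:  v_{0} + v_{1} = v_{2} + v_{4} + v_{6}  so sig = (2;(1,1,1))
  P = {1,6}:  v_{1} + v_{6} = 2·v_{4} + v_{8}  so sig = (2;(1,2))
  P = {1,5}:  v_{1} + v_{5} = 2·v_{2} + 2·v_{7} + v_{8}  so sig = (2;(1,2,2))
  P = {2,3,6}:  v_{2} + v_{3} + v_{6} = v_{0}  so sig = (3;(1))
  P = {2,6,7}:  v_{2} + v_{6} + v_{7} = v_{4}  so sig = (3;(1))
  P = {3,4,8}:  v_{3} + v_{4} + v_{8} = v_{6}  so sig = (3;(1))
  P = {0,4,8}:  v_{0} + v_{4} + v_{8} = v_{2} + 2·v_{6}  so sig = (3;(1,2))
  P = {2,3,7,8}:  v_{2} + v_{3} + v_{7} + v_{8} = 0  so sig = (4;())
  P = {2,4,7,8}:  v_{2} + v_{4} + v_{7} + v_{8} = v_{1}  so sig = (4;(1))

so the primitive-relation signature multiset is
{ (2;()),  (2;(1)),  (2;(1,1)) ×3,  (2;(1,1,1)),  (2;(1,2)),  (2;(1,2,2)),  (3;(1)) ×3,  (3;(1,2)),  (4;()),  (4;(1)) }


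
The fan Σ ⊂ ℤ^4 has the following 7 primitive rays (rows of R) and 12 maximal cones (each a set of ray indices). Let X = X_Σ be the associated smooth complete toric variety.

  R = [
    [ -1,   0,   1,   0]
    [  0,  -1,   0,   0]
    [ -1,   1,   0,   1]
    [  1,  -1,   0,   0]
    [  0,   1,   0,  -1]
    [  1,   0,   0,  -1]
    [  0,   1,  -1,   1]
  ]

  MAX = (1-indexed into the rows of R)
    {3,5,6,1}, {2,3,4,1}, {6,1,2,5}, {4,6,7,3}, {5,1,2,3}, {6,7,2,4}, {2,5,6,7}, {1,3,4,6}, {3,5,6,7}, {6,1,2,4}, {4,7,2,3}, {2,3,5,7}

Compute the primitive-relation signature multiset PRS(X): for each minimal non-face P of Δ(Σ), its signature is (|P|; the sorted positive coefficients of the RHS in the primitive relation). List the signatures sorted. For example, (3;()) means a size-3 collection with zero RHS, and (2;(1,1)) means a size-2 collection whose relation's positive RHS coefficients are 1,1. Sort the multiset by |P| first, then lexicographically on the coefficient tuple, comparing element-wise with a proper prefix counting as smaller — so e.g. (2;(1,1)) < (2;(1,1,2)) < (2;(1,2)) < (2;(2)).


Minimal non-faces — 3 found among 7 rays, 12 max cones:

  • {1,7}:  v_{1} + v_{7} = v_{3}  →  sig = (2;(1))
  • {4,5}:  v_{4} + v_{5} = v_{6}  →  sig = (2;(1))
  • {2,3,6}:  v_{2} + v_{3} + v_{6} = 0  →  sig = (3;())

Hence PRS(X_Σ) =
    |P|=2: 2 collections, coeffs (1), (1)
    |P|=3: 1 collection, coeffs ()


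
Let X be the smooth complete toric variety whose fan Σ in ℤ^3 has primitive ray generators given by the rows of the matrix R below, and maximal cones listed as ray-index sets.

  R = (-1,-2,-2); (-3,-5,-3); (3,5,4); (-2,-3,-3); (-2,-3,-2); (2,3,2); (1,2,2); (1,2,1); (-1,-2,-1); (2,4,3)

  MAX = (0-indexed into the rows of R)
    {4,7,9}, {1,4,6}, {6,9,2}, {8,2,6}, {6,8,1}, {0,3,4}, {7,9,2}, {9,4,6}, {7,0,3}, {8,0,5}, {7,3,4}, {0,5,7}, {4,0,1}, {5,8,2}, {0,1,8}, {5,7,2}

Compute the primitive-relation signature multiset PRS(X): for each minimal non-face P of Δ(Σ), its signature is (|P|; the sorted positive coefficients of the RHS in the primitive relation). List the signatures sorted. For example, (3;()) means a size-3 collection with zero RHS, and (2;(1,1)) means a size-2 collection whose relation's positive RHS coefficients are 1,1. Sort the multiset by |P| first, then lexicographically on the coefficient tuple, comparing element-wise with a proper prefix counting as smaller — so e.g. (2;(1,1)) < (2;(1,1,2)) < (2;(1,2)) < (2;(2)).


The 22 primitive collections of Σ (r=10, n=3):

  {0,6}:  v_{0} + v_{6} = 0 — sig = (2;())
  {4,5}:  v_{4} + v_{5} = 0 — sig = (2;())
  {7,8}:  v_{7} + v_{8} = 0 — sig = (2;())
  {0,2}:  v_{0} + v_{2} = v_{5} — sig = (2;(1))
  {0,9}:  v_{0} + v_{9} = v_{7} — sig = (2;(1))
  {1,5}:  v_{1} + v_{5} = v_{8} — sig = (2;(1))
  {1,7}:  v_{1} + v_{7} = v_{4} — sig = (2;(1))
  {2,3}:  v_{2} + v_{3} = v_{7} — sig = (2;(1))
  {2,4}:  v_{2} + v_{4} = v_{6} — sig = (2;(1))
  {4,8}:  v_{4} + v_{8} = v_{1} — sig = (2;(1))
  {5,6}:  v_{5} + v_{6} = v_{2} — sig = (2;(1))
  {6,7}:  v_{6} + v_{7} = v_{9} — sig = (2;(1))
  {8,9}:  v_{8} + v_{9} = v_{6} — sig = (2;(1))
  {1,2}:  v_{1} + v_{2} = v_{6} + v_{8} — sig = (2;(1,1))
  {1,9}:  v_{1} + v_{9} = v_{4} + v_{6} — sig = (2;(1,1))
  {3,5}:  v_{3} + v_{5} = v_{0} + v_{7} — sig = (2;(1,1))
  {3,6}:  v_{3} + v_{6} = v_{4} + v_{7} — sig = (2;(1,1))
  {3,8}:  v_{3} + v_{8} = v_{0} + v_{4} — sig = (2;(1,1))
  {5,9}:  v_{5} + v_{9} = v_{2} + v_{7} — sig = (2;(1,1))
  {1,3}:  v_{1} + v_{3} = v_{0} + 2·v_{4} — sig = (2;(1,2))
  {3,9}:  v_{3} + v_{9} = v_{4} + 2·v_{7} — sig = (2;(1,2))
  {0,4,7}:  v_{0} + v_{4} + v_{7} = v_{3} — sig = (3;(1))

Sorted signature multiset PRS(X):
[(2;()), (2;()), (2;()), (2;(1)), (2;(1)), (2;(1)), (2;(1)), (2;(1)), (2;(1)), (2;(1)), (2;(1)), (2;(1)), (2;(1)), (2;(1,1)), (2;(1,1)), (2;(1,1)), (2;(1,1)), (2;(1,1)), (2;(1,1)), (2;(1,2)), (2;(1,2)), (3;(1))]


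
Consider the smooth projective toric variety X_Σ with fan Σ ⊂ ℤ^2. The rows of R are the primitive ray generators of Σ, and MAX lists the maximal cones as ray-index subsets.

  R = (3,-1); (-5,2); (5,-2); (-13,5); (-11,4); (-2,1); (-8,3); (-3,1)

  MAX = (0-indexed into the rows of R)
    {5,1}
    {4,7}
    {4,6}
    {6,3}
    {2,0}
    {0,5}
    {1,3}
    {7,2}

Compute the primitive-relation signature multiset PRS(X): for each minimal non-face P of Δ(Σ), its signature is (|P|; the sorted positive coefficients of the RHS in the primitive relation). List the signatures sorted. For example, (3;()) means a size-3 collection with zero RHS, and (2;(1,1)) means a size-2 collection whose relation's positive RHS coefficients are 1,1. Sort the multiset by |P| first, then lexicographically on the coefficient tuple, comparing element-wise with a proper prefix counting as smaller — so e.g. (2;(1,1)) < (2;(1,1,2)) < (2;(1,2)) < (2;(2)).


Primitive collections (20):

  • {0,7}:  v_{0} + v_{7} = 0 — sig = (2;())
  • {1,2}:  v_{1} + v_{2} = 0 — sig = (2;())
  • {0,1}:  v_{0} + v_{1} = v_{5} — sig = (2;(1))
  • {0,4}:  v_{0} + v_{4} = v_{6} — sig = (2;(1))
  • {0,6}:  v_{0} + v_{6} = v_{1} — sig = (2;(1))
  • {1,6}:  v_{1} + v_{6} = v_{3} — sig = (2;(1))
  • {1,7}:  v_{1} + v_{7} = v_{6} — sig = (2;(1))
  • {2,3}:  v_{2} + v_{3} = v_{6} — sig = (2;(1))
  • {2,5}:  v_{2} + v_{5} = v_{0} — sig = (2;(1))
  • {2,6}:  v_{2} + v_{6} = v_{7} — sig = (2;(1))
  • {4,5}:  v_{4} + v_{5} = v_{3} — sig = (2;(1))
  • {5,7}:  v_{5} + v_{7} = v_{1} — sig = (2;(1))
  • {6,7}:  v_{6} + v_{7} = v_{4} — sig = (2;(1))
  • {0,3}:  v_{0} + v_{3} = 2·v_{1} — sig = (2;(2))
  • {1,4}:  v_{1} + v_{4} = 2·v_{6} — sig = (2;(2))
  • {2,4}:  v_{2} + v_{4} = 2·v_{7} — sig = (2;(2))
  • {3,7}:  v_{3} + v_{7} = 2·v_{6} — sig = (2;(2))
  • {5,6}:  v_{5} + v_{6} = 2·v_{1} — sig = (2;(2))
  • {3,4}:  v_{3} + v_{4} = 3·v_{6} — sig = (2;(3))
  • {3,5}:  v_{3} + v_{5} = 3·v_{1} — sig = (2;(3))

so the primitive-relation signature multiset is
    |P|=2: 20 collections, coeffs (), (), (1), (1), (1), (1), (1), (1), (1), (1), (1), (1), (1), (2), (2), (2), (2), (2), (3), (3)


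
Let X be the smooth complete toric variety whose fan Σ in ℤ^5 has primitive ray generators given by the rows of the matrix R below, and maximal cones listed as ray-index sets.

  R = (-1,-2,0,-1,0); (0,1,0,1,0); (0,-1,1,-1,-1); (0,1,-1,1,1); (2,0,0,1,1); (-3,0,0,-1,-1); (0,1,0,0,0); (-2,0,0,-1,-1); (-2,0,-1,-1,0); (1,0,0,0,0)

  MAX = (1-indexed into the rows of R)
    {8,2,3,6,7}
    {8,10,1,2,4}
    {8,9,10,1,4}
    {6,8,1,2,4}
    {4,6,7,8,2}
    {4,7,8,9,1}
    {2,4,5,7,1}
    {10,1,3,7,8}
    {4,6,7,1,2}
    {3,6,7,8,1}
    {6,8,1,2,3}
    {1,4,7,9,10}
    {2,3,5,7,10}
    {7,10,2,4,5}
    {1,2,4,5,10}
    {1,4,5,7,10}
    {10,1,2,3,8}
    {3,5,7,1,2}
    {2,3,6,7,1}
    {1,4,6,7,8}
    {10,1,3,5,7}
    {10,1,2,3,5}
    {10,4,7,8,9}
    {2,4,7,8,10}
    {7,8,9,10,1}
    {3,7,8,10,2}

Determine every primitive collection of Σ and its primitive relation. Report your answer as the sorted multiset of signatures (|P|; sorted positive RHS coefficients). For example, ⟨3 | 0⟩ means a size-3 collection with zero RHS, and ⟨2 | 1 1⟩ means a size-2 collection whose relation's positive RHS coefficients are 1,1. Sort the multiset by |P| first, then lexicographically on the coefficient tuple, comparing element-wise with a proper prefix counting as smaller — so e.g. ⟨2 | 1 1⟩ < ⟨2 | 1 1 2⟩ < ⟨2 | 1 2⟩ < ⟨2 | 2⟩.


11 minimal non-faces of Δ(Σ) (on 10 rays):

  P = {3,4}:  v_{3} + v_{4} = 0 — sig = ⟨2 | 0⟩
  P = {5,8}:  v_{5} + v_{8} = 0 — sig = ⟨2 | 0⟩
  P = {6,10}:  v_{6} + v_{10} = v_{8} — sig = ⟨2 | 1⟩
  P = {2,9}:  v_{2} + v_{9} = v_{4} + v_{8} — sig = ⟨2 | 1 1⟩
  P = {5,6}:  v_{5} + v_{6} = v_{1} + v_{2} + v_{7} — sig = ⟨2 | 1 1 1⟩
  P = {3,9}:  v_{3} + v_{9} = v_{1} + v_{7} + v_{8} + v_{10} — sig = ⟨2 | 1 1 1 1⟩
  P = {5,9}:  v_{5} + v_{9} = v_{1} + v_{4} + v_{7} + v_{10} — sig = ⟨2 | 1 1 1 1⟩
  P = {6,9}:  v_{6} + v_{9} = v_{1} + v_{4} + v_{7} + 2·v_{8} — sig = ⟨2 | 1 1 1 2⟩
  P = {1,2,7,10}:  v_{1} + v_{2} + v_{7} + v_{10} = 0 — sig = ⟨4 | 0⟩
  P = {1,2,7,8}:  v_{1} + v_{2} + v_{7} + v_{8} = v_{6} — sig = ⟨4 | 1⟩
  P = {1,4,7,8,10}:  v_{1} + v_{4} + v_{7} + v_{8} + v_{10} = v_{9} — sig = ⟨5 | 1⟩

Sorted signature multiset PRS(X):
[⟨2 | 0⟩, ⟨2 | 0⟩, ⟨2 | 1⟩, ⟨2 | 1 1⟩, ⟨2 | 1 1 1⟩, ⟨2 | 1 1 1 1⟩, ⟨2 | 1 1 1 1⟩, ⟨2 | 1 1 1 2⟩, ⟨4 | 0⟩, ⟨4 | 1⟩, ⟨5 | 1⟩]


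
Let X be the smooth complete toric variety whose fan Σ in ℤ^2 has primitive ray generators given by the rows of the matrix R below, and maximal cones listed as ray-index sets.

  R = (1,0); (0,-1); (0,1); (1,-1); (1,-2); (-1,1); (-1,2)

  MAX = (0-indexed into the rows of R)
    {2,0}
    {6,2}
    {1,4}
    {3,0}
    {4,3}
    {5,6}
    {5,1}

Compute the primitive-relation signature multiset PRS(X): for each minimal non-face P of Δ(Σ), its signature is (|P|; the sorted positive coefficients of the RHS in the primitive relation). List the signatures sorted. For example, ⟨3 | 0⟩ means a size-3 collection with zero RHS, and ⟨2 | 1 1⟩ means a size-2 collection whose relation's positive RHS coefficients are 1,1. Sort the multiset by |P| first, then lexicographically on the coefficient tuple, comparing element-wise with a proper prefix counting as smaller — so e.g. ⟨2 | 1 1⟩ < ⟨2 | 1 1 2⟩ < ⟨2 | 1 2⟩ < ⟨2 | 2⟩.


Δ(Σ) — 7 vertices, 14 min non-faces:

  P = {1,2}:  v_{1} + v_{2} = 0  →  sig = ⟨2 | 0⟩
  P = {3,5}:  v_{3} + v_{5} = 0  →  sig = ⟨2 | 0⟩
  P = {4,6}:  v_{4} + v_{6} = 0  →  sig = ⟨2 | 0⟩
  P = {0,1}:  v_{0} + v_{1} = v_{3}  →  sig = ⟨2 | 1⟩
  P = {0,5}:  v_{0} + v_{5} = v_{2}  →  sig = ⟨2 | 1⟩
  P = {1,3}:  v_{1} + v_{3} = v_{4}  →  sig = ⟨2 | 1⟩
  P = {1,6}:  v_{1} + v_{6} = v_{5}  →  sig = ⟨2 | 1⟩
  P = {2,3}:  v_{2} + v_{3} = v_{0}  →  sig = ⟨2 | 1⟩
  P = {2,4}:  v_{2} + v_{4} = v_{3}  →  sig = ⟨2 | 1⟩
  P = {2,5}:  v_{2} + v_{5} = v_{6}  →  sig = ⟨2 | 1⟩
  P = {3,6}:  v_{3} + v_{6} = v_{2}  →  sig = ⟨2 | 1⟩
  P = {4,5}:  v_{4} + v_{5} = v_{1}  →  sig = ⟨2 | 1⟩
  P = {0,4}:  v_{0} + v_{4} = 2·v_{3}  →  sig = ⟨2 | 2⟩
  P = {0,6}:  v_{0} + v_{6} = 2·v_{2}  →  sig = ⟨2 | 2⟩

Hence PRS(X_Σ) =
    |P|=2: 14 collections, coeffs (), (), (), (1), (1), (1), (1), (1), (1), (1), (1), (1), (2), (2)


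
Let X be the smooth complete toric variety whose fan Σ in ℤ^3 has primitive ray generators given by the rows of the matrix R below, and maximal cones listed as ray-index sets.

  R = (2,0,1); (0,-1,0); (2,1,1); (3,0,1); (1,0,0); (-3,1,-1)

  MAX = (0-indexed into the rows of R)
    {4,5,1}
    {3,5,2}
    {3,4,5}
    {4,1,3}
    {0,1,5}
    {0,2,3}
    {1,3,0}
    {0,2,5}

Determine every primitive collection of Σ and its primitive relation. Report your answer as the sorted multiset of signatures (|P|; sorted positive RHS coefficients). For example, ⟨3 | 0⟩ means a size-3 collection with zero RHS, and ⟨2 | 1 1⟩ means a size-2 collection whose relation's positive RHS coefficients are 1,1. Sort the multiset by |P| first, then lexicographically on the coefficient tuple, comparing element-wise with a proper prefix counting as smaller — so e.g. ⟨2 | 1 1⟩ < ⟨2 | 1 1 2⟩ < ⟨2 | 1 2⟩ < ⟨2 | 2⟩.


Minimal non-faces — 5 found among 6 rays, 8 max cones:

  • {0,4}:  v_{0} + v_{4} = v_{3} — sig = ⟨2 | 1⟩
  • {1,2}:  v_{1} + v_{2} = v_{0} — sig = ⟨2 | 1⟩
  • {2,4}:  v_{2} + v_{4} = 2·v_{3} + v_{5} — sig = ⟨2 | 1 2⟩
  • {1,3,5}:  v_{1} + v_{3} + v_{5} = 0 — sig = ⟨3 | 0⟩
  • {0,3,5}:  v_{0} + v_{3} + v_{5} = v_{2} — sig = ⟨3 | 1⟩

Sorted signature multiset PRS(X):
[⟨2 | 1⟩, ⟨2 | 1⟩, ⟨2 | 1 2⟩, ⟨3 | 0⟩, ⟨3 | 1⟩]


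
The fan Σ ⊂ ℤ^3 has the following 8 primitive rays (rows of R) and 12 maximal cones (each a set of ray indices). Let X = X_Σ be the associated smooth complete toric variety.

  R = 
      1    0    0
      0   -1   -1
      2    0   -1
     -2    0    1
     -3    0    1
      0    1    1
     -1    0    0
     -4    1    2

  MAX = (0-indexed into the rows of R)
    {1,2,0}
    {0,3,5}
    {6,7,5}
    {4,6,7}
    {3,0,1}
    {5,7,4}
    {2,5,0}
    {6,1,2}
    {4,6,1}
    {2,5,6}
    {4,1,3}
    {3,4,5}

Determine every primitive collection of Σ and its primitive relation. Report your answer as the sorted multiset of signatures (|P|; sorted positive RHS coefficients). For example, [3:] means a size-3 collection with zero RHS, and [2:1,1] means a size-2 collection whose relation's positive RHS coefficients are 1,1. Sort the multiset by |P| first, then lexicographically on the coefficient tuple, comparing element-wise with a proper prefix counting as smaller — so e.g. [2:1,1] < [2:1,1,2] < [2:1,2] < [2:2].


Σ has 11 primitive collections:

  • {0,6}:  v_{0} + v_{6} = 0 ; sig = [2:]
  • {1,5}:  v_{1} + v_{5} = 0 ; sig = [2:]
  • {2,3}:  v_{2} + v_{3} = 0 ; sig = [2:]
  • {0,4}:  v_{0} + v_{4} = v_{3} ; sig = [2:1]
  • {2,4}:  v_{2} + v_{4} = v_{6} ; sig = [2:1]
  • {3,6}:  v_{3} + v_{6} = v_{4} ; sig = [2:1]
  • {0,7}:  v_{0} + v_{7} = v_{4} + v_{5} ; sig = [2:1,1]
  • {1,7}:  v_{1} + v_{7} = v_{4} + v_{6} ; sig = [2:1,1]
  • {2,7}:  v_{2} + v_{7} = v_{5} + 2·v_{6} ; sig = [2:1,2]
  • {3,7}:  v_{3} + v_{7} = 2·v_{4} + v_{5} ; sig = [2:1,2]
  • {4,5,6}:  v_{4} + v_{5} + v_{6} = v_{7} ; sig = [3:1]

Signatures (|P|; sorted positive RHS coefficients), sorted:
    [2:]
    [2:]
    [2:]
    [2:1]
    [2:1]
    [2:1]
    [2:1,1]
    [2:1,1]
    [2:1,2]
    [2:1,2]
    [3:1]


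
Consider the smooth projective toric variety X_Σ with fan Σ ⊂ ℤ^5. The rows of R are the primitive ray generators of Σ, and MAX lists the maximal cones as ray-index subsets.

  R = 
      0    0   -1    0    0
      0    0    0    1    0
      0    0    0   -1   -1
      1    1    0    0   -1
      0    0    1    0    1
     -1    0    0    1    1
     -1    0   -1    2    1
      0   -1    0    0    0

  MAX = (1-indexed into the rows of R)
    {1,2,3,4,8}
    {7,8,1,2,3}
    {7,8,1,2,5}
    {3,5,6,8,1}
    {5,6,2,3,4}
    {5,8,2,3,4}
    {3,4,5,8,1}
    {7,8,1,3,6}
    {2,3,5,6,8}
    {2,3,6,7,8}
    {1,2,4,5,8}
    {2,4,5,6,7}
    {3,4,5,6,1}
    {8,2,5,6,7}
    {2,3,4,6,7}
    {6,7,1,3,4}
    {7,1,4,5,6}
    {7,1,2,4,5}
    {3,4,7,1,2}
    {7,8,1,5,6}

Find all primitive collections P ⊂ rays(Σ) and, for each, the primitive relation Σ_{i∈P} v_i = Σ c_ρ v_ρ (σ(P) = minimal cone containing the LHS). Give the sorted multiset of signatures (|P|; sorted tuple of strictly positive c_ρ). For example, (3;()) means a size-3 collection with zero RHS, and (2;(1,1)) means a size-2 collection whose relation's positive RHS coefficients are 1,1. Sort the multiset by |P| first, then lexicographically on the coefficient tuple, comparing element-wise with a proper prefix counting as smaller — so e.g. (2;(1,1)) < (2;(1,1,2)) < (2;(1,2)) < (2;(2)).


Minimal non-faces — 5 found among 8 rays, 20 max cones:

  P={1,2,6}:  v_{1} + v_{2} + v_{6} = v_{7} — sig = (3;(1))
  P={3,5,7}:  v_{3} + v_{5} + v_{7} = v_{6} — sig = (3;(1))
  P={4,6,8}:  v_{4} + v_{6} + v_{8} = v_{2} — sig = (3;(1))
  P={4,7,8}:  v_{4} + v_{7} + v_{8} = v_{1} + 2·v_{2} — sig = (3;(1,2))
  P={1,2,3,5}:  v_{1} + v_{2} + v_{3} + v_{5} = 0 — sig = (4;())

Sorted signature multiset PRS(X):
    (3;(1))
    (3;(1))
    (3;(1))
    (3;(1,2))
    (4;())


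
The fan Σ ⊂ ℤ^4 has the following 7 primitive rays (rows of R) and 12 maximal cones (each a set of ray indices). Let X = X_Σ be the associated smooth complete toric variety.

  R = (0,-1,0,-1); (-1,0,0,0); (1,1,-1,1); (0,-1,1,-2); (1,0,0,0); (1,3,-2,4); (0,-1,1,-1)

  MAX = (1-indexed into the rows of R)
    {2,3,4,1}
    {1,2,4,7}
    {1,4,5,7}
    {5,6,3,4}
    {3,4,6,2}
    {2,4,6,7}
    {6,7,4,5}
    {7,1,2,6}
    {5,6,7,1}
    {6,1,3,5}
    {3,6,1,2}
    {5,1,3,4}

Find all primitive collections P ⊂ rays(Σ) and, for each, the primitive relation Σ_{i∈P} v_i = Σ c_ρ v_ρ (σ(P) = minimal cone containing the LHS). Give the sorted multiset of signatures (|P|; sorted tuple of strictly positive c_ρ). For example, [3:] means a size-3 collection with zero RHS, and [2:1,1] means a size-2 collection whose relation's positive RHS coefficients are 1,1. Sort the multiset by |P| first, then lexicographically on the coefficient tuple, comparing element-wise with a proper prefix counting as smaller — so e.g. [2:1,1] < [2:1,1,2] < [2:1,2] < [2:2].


3 collections generate NE(X_Σ); each relation:

  {2,5}:  v_{2} + v_{5} = 0 — sig = [2:]
  {3,7}:  v_{3} + v_{7} = v_{5} — sig = [2:1]
  {1,4,6}:  v_{1} + v_{4} + v_{6} = v_{3} — sig = [3:1]

Hence PRS(X_Σ) =
{ [2:],  [2:1],  [3:1] }


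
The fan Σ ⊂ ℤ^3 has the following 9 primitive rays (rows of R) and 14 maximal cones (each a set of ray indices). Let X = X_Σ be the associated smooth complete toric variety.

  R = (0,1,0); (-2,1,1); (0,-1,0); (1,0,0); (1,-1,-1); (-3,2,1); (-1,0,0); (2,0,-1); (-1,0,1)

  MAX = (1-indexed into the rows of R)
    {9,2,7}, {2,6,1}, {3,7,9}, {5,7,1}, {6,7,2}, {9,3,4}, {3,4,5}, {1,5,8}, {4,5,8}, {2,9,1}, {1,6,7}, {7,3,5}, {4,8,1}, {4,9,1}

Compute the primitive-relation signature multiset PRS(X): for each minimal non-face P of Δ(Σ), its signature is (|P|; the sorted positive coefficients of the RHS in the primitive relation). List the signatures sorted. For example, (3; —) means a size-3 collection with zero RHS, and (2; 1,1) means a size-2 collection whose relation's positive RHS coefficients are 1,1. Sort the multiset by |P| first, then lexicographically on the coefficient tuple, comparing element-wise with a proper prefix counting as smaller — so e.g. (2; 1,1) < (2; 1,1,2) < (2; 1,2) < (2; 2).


Primitive collections (18):

  P = {1,3}:  v_{1} + v_{3} = 0  ⟹  sig = (2; —)
  P = {4,7}:  v_{4} + v_{7} = 0  ⟹  sig = (2; —)
  P = {2,5}:  v_{2} + v_{5} = v_{7}  ⟹  sig = (2; 1)
  P = {2,8}:  v_{2} + v_{8} = v_{1}  ⟹  sig = (2; 1)
  P = {5,9}:  v_{5} + v_{9} = v_{3}  ⟹  sig = (2; 1)
  P = {8,9}:  v_{8} + v_{9} = v_{4}  ⟹  sig = (2; 1)
  P = {2,3}:  v_{2} + v_{3} = v_{7} + v_{9}  ⟹  sig = (2; 1,1)
  P = {2,4}:  v_{2} + v_{4} = v_{1} + v_{9}  ⟹  sig = (2; 1,1)
  P = {3,6}:  v_{3} + v_{6} = v_{2} + v_{7}  ⟹  sig = (2; 1,1)
  P = {3,8}:  v_{3} + v_{8} = v_{4} + v_{5}  ⟹  sig = (2; 1,1)
  P = {4,6}:  v_{4} + v_{6} = v_{1} + v_{2}  ⟹  sig = (2; 1,1)
  P = {7,8}:  v_{7} + v_{8} = v_{1} + v_{5}  ⟹  sig = (2; 1,1)
  P = {5,6}:  v_{5} + v_{6} = v_{1} + 2·v_{7}  ⟹  sig = (2; 1,2)
  P = {6,8}:  v_{6} + v_{8} = 2·v_{1} + v_{7}  ⟹  sig = (2; 1,2)
  P = {6,9}:  v_{6} + v_{9} = 2·v_{2}  ⟹  sig = (2; 2)
  P = {1,2,7}:  v_{1} + v_{2} + v_{7} = v_{6}  ⟹  sig = (3; 1)
  P = {1,4,5}:  v_{1} + v_{4} + v_{5} = v_{8}  ⟹  sig = (3; 1)
  P = {1,7,9}:  v_{1} + v_{7} + v_{9} = v_{2}  ⟹  sig = (3; 1)

Signatures (|P|; sorted positive RHS coefficients), sorted:
[(2; —), (2; —), (2; 1), (2; 1), (2; 1), (2; 1), (2; 1,1), (2; 1,1), (2; 1,1), (2; 1,1), (2; 1,1), (2; 1,1), (2; 1,2), (2; 1,2), (2; 2), (3; 1), (3; 1), (3; 1)]


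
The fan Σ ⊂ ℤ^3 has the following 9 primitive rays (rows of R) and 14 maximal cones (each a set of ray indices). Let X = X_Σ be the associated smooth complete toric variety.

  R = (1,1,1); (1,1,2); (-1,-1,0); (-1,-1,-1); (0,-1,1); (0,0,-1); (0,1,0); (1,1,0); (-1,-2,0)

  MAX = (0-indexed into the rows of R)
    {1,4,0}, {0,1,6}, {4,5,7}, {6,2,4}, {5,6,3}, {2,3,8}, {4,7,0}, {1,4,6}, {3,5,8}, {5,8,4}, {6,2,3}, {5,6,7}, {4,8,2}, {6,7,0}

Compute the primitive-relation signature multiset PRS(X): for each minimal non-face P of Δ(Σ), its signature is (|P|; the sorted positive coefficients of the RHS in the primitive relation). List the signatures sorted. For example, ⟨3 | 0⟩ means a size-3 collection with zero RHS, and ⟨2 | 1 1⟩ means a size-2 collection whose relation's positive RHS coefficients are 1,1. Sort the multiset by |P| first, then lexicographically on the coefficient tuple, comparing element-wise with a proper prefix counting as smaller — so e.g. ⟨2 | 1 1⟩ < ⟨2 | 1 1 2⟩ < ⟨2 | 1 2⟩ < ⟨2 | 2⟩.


The 18 primitive collections of Σ (r=9, n=3):

  P = {0,3}:  v_{0} + v_{3} = 0  ⟹  sig = ⟨2 | 0⟩
  P = {2,7}:  v_{2} + v_{7} = 0  ⟹  sig = ⟨2 | 0⟩
  P = {0,5}:  v_{0} + v_{5} = v_{7}  ⟹  sig = ⟨2 | 1⟩
  P = {0,8}:  v_{0} + v_{8} = v_{4}  ⟹  sig = ⟨2 | 1⟩
  P = {1,5}:  v_{1} + v_{5} = v_{0}  ⟹  sig = ⟨2 | 1⟩
  P = {2,5}:  v_{2} + v_{5} = v_{3}  ⟹  sig = ⟨2 | 1⟩
  P = {3,4}:  v_{3} + v_{4} = v_{8}  ⟹  sig = ⟨2 | 1⟩
  P = {3,7}:  v_{3} + v_{7} = v_{5}  ⟹  sig = ⟨2 | 1⟩
  P = {6,8}:  v_{6} + v_{8} = v_{2}  ⟹  sig = ⟨2 | 1⟩
  P = {0,2}:  v_{0} + v_{2} = v_{4} + v_{6}  ⟹  sig = ⟨2 | 1 1⟩
  P = {1,3}:  v_{1} + v_{3} = v_{4} + v_{6}  ⟹  sig = ⟨2 | 1 1⟩
  P = {7,8}:  v_{7} + v_{8} = v_{4} + v_{5}  ⟹  sig = ⟨2 | 1 1⟩
  P = {1,8}:  v_{1} + v_{8} = 2·v_{4} + v_{6}  ⟹  sig = ⟨2 | 1 2⟩
  P = {1,7}:  v_{1} + v_{7} = 2·v_{0}  ⟹  sig = ⟨2 | 2⟩
  P = {1,2}:  v_{1} + v_{2} = 2·v_{4} + 2·v_{6}  ⟹  sig = ⟨2 | 2 2⟩
  P = {4,5,6}:  v_{4} + v_{5} + v_{6} = 0  ⟹  sig = ⟨3 | 0⟩
  P = {0,4,6}:  v_{0} + v_{4} + v_{6} = v_{1}  ⟹  sig = ⟨3 | 1⟩
  P = {4,6,7}:  v_{4} + v_{6} + v_{7} = v_{0}  ⟹  sig = ⟨3 | 1⟩

Sorted signature multiset PRS(X):
    |P|=2: 15 collections, coeffs (), (), (1), (1), (1), (1), (1), (1), (1), (1,1), (1,1), (1,1), (1,2), (2), (2,2)
    |P|=3: 3 collections, coeffs (), (1), (1)


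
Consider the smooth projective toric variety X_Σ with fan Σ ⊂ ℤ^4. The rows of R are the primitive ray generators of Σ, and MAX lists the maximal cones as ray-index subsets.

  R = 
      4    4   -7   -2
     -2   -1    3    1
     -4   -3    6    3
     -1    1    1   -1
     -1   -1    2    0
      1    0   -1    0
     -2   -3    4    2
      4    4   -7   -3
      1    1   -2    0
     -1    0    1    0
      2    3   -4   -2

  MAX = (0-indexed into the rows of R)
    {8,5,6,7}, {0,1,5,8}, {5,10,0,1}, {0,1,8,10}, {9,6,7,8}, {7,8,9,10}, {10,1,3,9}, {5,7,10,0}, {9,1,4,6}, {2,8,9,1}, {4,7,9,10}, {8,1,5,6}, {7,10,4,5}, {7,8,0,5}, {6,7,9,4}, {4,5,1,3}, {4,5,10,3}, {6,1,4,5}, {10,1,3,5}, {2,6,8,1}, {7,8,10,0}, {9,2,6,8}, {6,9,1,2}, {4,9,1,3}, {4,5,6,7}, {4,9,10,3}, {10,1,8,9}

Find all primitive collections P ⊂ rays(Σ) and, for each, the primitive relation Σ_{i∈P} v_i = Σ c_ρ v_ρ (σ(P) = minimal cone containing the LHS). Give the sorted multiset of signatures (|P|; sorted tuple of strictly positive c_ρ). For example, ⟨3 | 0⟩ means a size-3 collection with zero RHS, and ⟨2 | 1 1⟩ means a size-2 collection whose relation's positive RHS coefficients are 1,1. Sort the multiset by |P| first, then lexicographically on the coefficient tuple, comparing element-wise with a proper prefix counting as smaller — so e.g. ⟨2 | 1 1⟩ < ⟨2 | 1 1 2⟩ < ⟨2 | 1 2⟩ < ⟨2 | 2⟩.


The 20 primitive collections of Σ (r=11, n=4):

  P={4,8}:  v_{4} + v_{8} = 0  →  sig = ⟨2 | 0⟩
  P={5,9}:  v_{5} + v_{9} = 0  →  sig = ⟨2 | 0⟩
  P={6,10}:  v_{6} + v_{10} = 0  →  sig = ⟨2 | 0⟩
  P={1,7}:  v_{1} + v_{7} = v_{10}  →  sig = ⟨2 | 1⟩
  P={0,4}:  v_{0} + v_{4} = v_{5} + v_{10}  →  sig = ⟨2 | 1 1⟩
  P={0,6}:  v_{0} + v_{6} = v_{5} + v_{8}  →  sig = ⟨2 | 1 1⟩
  P={0,9}:  v_{0} + v_{9} = v_{8} + v_{10}  →  sig = ⟨2 | 1 1⟩
  P={2,7}:  v_{2} + v_{7} = v_{8} + v_{9}  →  sig = ⟨2 | 1 1⟩
  P={3,6}:  v_{3} + v_{6} = v_{1} + v_{4}  →  sig = ⟨2 | 1 1⟩
  P={3,8}:  v_{3} + v_{8} = v_{1} + v_{10}  →  sig = ⟨2 | 1 1⟩
  P={2,4}:  v_{2} + v_{4} = v_{1} + v_{6} + v_{9}  →  sig = ⟨2 | 1 1 1⟩
  P={2,5}:  v_{2} + v_{5} = v_{1} + v_{6} + v_{8}  →  sig = ⟨2 | 1 1 1⟩
  P={2,10}:  v_{2} + v_{10} = v_{1} + v_{8} + v_{9}  →  sig = ⟨2 | 1 1 1⟩
  P={0,3}:  v_{0} + v_{3} = v_{1} + v_{5} + 2·v_{10}  →  sig = ⟨2 | 1 1 2⟩
  P={0,2}:  v_{0} + v_{2} = v_{1} + 2·v_{8}  →  sig = ⟨2 | 1 2⟩
  P={2,3}:  v_{2} + v_{3} = 2·v_{1} + v_{9}  →  sig = ⟨2 | 1 2⟩
  P={3,7}:  v_{3} + v_{7} = v_{4} + 2·v_{10}  →  sig = ⟨2 | 1 2⟩
  P={1,4,10}:  v_{1} + v_{4} + v_{10} = v_{3}  →  sig = ⟨3 | 1⟩
  P={5,8,10}:  v_{5} + v_{8} + v_{10} = v_{0}  →  sig = ⟨3 | 1⟩
  P={1,6,8,9}:  v_{1} + v_{6} + v_{8} + v_{9} = v_{2}  →  sig = ⟨4 | 1⟩

Hence PRS(X_Σ) =
{ ⟨2 | 0⟩ ×3,  ⟨2 | 1⟩,  ⟨2 | 1 1⟩ ×6,  ⟨2 | 1 1 1⟩ ×3,  ⟨2 | 1 1 2⟩,  ⟨2 | 1 2⟩ ×3,  ⟨3 | 1⟩ ×2,  ⟨4 | 1⟩ }


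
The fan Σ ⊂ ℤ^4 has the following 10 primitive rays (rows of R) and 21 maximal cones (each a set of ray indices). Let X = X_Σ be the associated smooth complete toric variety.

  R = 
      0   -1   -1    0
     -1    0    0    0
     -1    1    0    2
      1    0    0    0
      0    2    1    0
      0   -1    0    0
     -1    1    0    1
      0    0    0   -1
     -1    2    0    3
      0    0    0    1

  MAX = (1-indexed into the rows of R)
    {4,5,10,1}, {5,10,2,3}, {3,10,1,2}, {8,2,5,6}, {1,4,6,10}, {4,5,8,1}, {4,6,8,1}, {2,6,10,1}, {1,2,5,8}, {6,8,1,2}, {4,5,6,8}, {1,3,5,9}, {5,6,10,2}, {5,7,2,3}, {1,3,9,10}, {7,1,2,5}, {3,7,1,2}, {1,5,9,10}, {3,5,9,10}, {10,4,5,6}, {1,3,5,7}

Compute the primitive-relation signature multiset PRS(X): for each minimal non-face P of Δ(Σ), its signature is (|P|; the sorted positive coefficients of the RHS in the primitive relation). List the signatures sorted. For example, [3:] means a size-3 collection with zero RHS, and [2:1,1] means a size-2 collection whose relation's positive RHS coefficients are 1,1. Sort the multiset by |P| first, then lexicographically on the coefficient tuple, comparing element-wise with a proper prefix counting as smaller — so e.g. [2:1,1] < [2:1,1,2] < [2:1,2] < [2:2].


|primitive collections| = 18. Relations:

  P = {2,4}:  v_{2} + v_{4} = 0  ⇒ sig = [2:]
  P = {8,10}:  v_{8} + v_{10} = 0  ⇒ sig = [2:]
  P = {3,8}:  v_{3} + v_{8} = v_{7}  ⇒ sig = [2:1]
  P = {7,10}:  v_{7} + v_{10} = v_{3}  ⇒ sig = [2:1]
  P = {2,9}:  v_{2} + v_{9} = v_{3} + v_{7}  ⇒ sig = [2:1,1]
  P = {6,7}:  v_{6} + v_{7} = v_{2} + v_{10}  ⇒ sig = [2:1,1]
  P = {6,9}:  v_{6} + v_{9} = v_{3} + v_{10}  ⇒ sig = [2:1,1]
  P = {4,7}:  v_{4} + v_{7} = v_{1} + v_{5} + v_{10}  ⇒ sig = [2:1,1,1]
  P = {7,8}:  v_{7} + v_{8} = v_{1} + v_{2} + v_{5}  ⇒ sig = [2:1,1,1]
  P = {8,9}:  v_{8} + v_{9} = v_{1} + v_{3} + v_{5}  ⇒ sig = [2:1,1,1]
  P = {3,4}:  v_{3} + v_{4} = v_{1} + v_{5} + 2·v_{10}  ⇒ sig = [2:1,1,2]
  P = {7,9}:  v_{7} + v_{9} = v_{1} + 2·v_{3} + v_{5}  ⇒ sig = [2:1,1,2]
  P = {3,6}:  v_{3} + v_{6} = v_{2} + 2·v_{10}  ⇒ sig = [2:1,2]
  P = {4,9}:  v_{4} + v_{9} = 2·v_{1} + 2·v_{5} + 3·v_{10}  ⇒ sig = [2:2,2,3]
  P = {1,5,6}:  v_{1} + v_{5} + v_{6} = 0  ⇒ sig = [3:]
  P = {1,2,5,10}:  v_{1} + v_{2} + v_{5} + v_{10} = v_{7}  ⇒ sig = [4:1]
  P = {1,3,5,10}:  v_{1} + v_{3} + v_{5} + v_{10} = v_{9}  ⇒ sig = [4:1]
  P = {1,2,3,5}:  v_{1} + v_{2} + v_{3} + v_{5} = 2·v_{7}  ⇒ sig = [4:2]

so the primitive-relation signature multiset is
    [2:]
    [2:]
    [2:1]
    [2:1]
    [2:1,1]
    [2:1,1]
    [2:1,1]
    [2:1,1,1]
    [2:1,1,1]
    [2:1,1,1]
    [2:1,1,2]
    [2:1,1,2]
    [2:1,2]
    [2:2,2,3]
    [3:]
    [4:1]
    [4:1]
    [4:2]
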